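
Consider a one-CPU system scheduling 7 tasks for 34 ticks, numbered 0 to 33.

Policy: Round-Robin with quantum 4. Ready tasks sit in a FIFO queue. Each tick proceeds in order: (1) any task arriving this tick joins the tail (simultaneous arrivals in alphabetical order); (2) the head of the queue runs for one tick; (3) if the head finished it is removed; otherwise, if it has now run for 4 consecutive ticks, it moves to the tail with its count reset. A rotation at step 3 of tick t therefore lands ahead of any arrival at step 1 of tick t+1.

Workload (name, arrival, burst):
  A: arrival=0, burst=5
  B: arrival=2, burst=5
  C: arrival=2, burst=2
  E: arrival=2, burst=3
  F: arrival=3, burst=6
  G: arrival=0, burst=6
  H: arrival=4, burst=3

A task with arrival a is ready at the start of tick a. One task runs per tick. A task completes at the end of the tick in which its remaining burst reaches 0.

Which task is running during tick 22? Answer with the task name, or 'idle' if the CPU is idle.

running at tick 22 = H

t=0: queue=[A,G] q_used=0 → run A
t=1: queue=[A,G] q_used=1 → run A
t=2: queue=[A,G,B,C,E] q_used=2 → run A
t=3: queue=[A,G,B,C,E,F] q_used=3 → run A
t=4: queue=[G,B,C,E,F,A,H] q_used=0 → run G
t=5: queue=[G,B,C,E,F,A,H] q_used=1 → run G
t=6: queue=[G,B,C,E,F,A,H] q_used=2 → run G
t=7: queue=[G,B,C,E,F,A,H] q_used=3 → run G
t=8: queue=[B,C,E,F,A,H,G] q_used=0 → run B
t=9: queue=[B,C,E,F,A,H,G] q_used=1 → run B
t=10: queue=[B,C,E,F,A,H,G] q_used=2 → run B
t=11: queue=[B,C,E,F,A,H,G] q_used=3 → run B
t=12: queue=[C,E,F,A,H,G,B] q_used=0 → run C
t=13: queue=[C,E,F,A,H,G,B] q_used=1 → run C
t=14: queue=[E,F,A,H,G,B] q_used=0 → run E
t=15: queue=[E,F,A,H,G,B] q_used=1 → run E
t=16: queue=[E,F,A,H,G,B] q_used=2 → run E
t=17: queue=[F,A,H,G,B] q_used=0 → run F
t=18: queue=[F,A,H,G,B] q_used=1 → run F
t=19: queue=[F,A,H,G,B] q_used=2 → run F
t=20: queue=[F,A,H,G,B] q_used=3 → run F
t=21: queue=[A,H,G,B,F] q_used=0 → run A
t=22: queue=[H,G,B,F] q_used=0 → run H
t=23: queue=[H,G,B,F] q_used=1 → run H
t=24: queue=[H,G,B,F] q_used=2 → run H
t=25: queue=[G,B,F] q_used=0 → run G
t=26: queue=[G,B,F] q_used=1 → run G
t=27: queue=[B,F] q_used=0 → run B
t=28: queue=[F] q_used=0 → run F
t=29: queue=[F] q_used=1 → run F
t=30: (idle)
t=31: (idle)
t=32: (idle)
t=33: (idle)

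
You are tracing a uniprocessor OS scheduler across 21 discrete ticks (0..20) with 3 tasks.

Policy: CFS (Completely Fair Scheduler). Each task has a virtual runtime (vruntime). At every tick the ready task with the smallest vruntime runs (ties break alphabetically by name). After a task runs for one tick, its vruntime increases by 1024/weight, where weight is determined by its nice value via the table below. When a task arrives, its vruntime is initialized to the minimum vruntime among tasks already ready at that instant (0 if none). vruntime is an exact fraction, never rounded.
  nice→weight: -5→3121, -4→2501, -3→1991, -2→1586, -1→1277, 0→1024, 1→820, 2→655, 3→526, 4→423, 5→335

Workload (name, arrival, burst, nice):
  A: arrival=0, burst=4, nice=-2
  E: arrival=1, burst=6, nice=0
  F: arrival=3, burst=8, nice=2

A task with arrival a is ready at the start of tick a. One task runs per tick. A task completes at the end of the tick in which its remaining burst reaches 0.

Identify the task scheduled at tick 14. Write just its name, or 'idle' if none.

t=0: vr[A=0] → run A
t=1: vr[A=512/793 E=512/793] → run A
t=2: vr[A=1024/793 E=512/793] → run E
t=3: vr[A=1024/793 E=1305/793 F=1024/793] → run A
t=4: vr[A=1536/793 E=1305/793 F=1024/793] → run F
t=5: vr[A=1536/793 E=1305/793 F=1482752/519415] → run E
t=6: vr[A=1536/793 E=2098/793 F=1482752/519415] → run A
t=7: vr[E=2098/793 F=1482752/519415] → run E
t=8: vr[E=2891/793 F=1482752/519415] → run F
t=9: vr[E=2891/793 F=2294784/519415] → run E
t=10: vr[E=3684/793 F=2294784/519415] → run F
t=11: vr[E=3684/793 F=3106816/519415] → run E
t=12: vr[E=4477/793 F=3106816/519415] → run E
t=13: vr[F=3106816/519415] → run F
t=14: vr[F=3918848/519415] → run F
t=15: vr[F=946176/103883] → run F
t=16: vr[F=5542912/519415] → run F
t=17: vr[F=6354944/519415] → run F
t=18: (idle)
t=19: (idle)
t=20: (idle)

running at tick 14 = F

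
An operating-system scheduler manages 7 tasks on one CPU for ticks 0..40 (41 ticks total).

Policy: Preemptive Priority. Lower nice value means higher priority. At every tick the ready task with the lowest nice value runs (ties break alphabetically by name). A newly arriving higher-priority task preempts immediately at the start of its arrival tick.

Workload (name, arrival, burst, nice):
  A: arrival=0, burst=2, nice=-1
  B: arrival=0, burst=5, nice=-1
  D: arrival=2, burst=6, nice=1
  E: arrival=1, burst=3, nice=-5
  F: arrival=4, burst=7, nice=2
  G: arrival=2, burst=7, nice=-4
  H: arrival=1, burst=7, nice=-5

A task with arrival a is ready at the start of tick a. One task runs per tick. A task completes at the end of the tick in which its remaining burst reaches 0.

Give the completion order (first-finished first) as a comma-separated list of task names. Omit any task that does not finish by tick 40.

completion order = E, H, G, A, B, D, F

t=0: ready={A,B} → run A
t=1: ready={A,B,E,H} → run E
t=2: ready={A,B,D,E,G,H} → run E
t=3: ready={A,B,D,E,G,H} → run E
t=4: ready={A,B,D,F,G,H} → run H
t=5: ready={A,B,D,F,G,H} → run H
t=6: ready={A,B,D,F,G,H} → run H
t=7: ready={A,B,D,F,G,H} → run H
t=8: ready={A,B,D,F,G,H} → run H
t=9: ready={A,B,D,F,G,H} → run H
t=10: ready={A,B,D,F,G,H} → run H
t=11: ready={A,B,D,F,G} → run G
t=12: ready={A,B,D,F,G} → run G
t=13: ready={A,B,D,F,G} → run G
t=14: ready={A,B,D,F,G} → run G
t=15: ready={A,B,D,F,G} → run G
t=16: ready={A,B,D,F,G} → run G
t=17: ready={A,B,D,F,G} → run G
t=18: ready={A,B,D,F} → run A
t=19: ready={B,D,F} → run B
t=20: ready={B,D,F} → run B
t=21: ready={B,D,F} → run B
t=22: ready={B,D,F} → run B
t=23: ready={B,D,F} → run B
t=24: ready={D,F} → run D
t=25: ready={D,F} → run D
t=26: ready={D,F} → run D
t=27: ready={D,F} → run D
t=28: ready={D,F} → run D
t=29: ready={D,F} → run D
t=30: ready={F} → run F
t=31: ready={F} → run F
t=32: ready={F} → run F
t=33: ready={F} → run F
t=34: ready={F} → run F
t=35: ready={F} → run F
t=36: ready={F} → run F
t=37: (idle)
t=38: (idle)
t=39: (idle)
t=40: (idle)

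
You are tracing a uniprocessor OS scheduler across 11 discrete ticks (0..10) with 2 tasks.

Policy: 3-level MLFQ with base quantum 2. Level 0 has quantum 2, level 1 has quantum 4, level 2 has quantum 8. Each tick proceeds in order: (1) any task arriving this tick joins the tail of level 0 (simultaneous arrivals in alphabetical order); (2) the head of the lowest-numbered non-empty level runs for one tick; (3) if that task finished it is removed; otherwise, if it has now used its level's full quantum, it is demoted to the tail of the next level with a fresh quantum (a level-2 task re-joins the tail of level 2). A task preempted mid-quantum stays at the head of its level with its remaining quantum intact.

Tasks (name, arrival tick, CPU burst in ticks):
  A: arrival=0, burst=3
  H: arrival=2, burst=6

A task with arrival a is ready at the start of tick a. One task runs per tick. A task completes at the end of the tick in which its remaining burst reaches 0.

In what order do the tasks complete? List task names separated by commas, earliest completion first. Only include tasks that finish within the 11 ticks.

completion order = A, H

t=0: L0/L1/L2 = A/-/- → run A
t=1: L0/L1/L2 = A/-/- → run A
t=2: L0/L1/L2 = H/A/- → run H
t=3: L0/L1/L2 = H/A/- → run H
t=4: L0/L1/L2 = -/AH/- → run A
t=5: L0/L1/L2 = -/H/- → run H
t=6: L0/L1/L2 = -/H/- → run H
t=7: L0/L1/L2 = -/H/- → run H
t=8: L0/L1/L2 = -/H/- → run H
t=9: (idle)
t=10: (idle)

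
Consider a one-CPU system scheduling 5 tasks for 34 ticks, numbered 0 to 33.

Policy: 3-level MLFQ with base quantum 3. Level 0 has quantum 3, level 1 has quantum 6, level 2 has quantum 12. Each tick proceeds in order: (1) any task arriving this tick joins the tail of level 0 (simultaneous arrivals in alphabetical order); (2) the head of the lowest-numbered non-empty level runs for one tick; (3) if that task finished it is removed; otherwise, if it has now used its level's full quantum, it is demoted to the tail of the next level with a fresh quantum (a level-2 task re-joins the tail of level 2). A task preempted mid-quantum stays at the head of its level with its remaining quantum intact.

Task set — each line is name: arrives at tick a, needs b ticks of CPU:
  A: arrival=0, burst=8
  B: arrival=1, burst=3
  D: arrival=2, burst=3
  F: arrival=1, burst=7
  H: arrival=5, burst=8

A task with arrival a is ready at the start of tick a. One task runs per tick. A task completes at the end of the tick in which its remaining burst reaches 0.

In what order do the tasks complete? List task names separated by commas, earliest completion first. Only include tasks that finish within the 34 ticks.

completion order = B, D, A, F, H

t=0: L0/L1/L2 = A/-/- → run A
t=1: L0/L1/L2 = ABF/-/- → run A
t=2: L0/L1/L2 = ABFD/-/- → run A
t=3: L0/L1/L2 = BFD/A/- → run B
t=4: L0/L1/L2 = BFD/A/- → run B
t=5: L0/L1/L2 = BFDH/A/- → run B
t=6: L0/L1/L2 = FDH/A/- → run F
t=7: L0/L1/L2 = FDH/A/- → run F
t=8: L0/L1/L2 = FDH/A/- → run F
t=9: L0/L1/L2 = DH/AF/- → run D
t=10: L0/L1/L2 = DH/AF/- → run D
t=11: L0/L1/L2 = DH/AF/- → run D
t=12: L0/L1/L2 = H/AF/- → run H
t=13: L0/L1/L2 = H/AF/- → run H
t=14: L0/L1/L2 = H/AF/- → run H
t=15: L0/L1/L2 = -/AFH/- → run A
t=16: L0/L1/L2 = -/AFH/- → run A
t=17: L0/L1/L2 = -/AFH/- → run A
t=18: L0/L1/L2 = -/AFH/- → run A
t=19: L0/L1/L2 = -/AFH/- → run A
t=20: L0/L1/L2 = -/FH/- → run F
t=21: L0/L1/L2 = -/FH/- → run F
t=22: L0/L1/L2 = -/FH/- → run F
t=23: L0/L1/L2 = -/FH/- → run F
t=24: L0/L1/L2 = -/H/- → run H
t=25: L0/L1/L2 = -/H/- → run H
t=26: L0/L1/L2 = -/H/- → run H
t=27: L0/L1/L2 = -/H/- → run H
t=28: L0/L1/L2 = -/H/- → run H
t=29: (idle)
t=30: (idle)
t=31: (idle)
t=32: (idle)
t=33: (idle)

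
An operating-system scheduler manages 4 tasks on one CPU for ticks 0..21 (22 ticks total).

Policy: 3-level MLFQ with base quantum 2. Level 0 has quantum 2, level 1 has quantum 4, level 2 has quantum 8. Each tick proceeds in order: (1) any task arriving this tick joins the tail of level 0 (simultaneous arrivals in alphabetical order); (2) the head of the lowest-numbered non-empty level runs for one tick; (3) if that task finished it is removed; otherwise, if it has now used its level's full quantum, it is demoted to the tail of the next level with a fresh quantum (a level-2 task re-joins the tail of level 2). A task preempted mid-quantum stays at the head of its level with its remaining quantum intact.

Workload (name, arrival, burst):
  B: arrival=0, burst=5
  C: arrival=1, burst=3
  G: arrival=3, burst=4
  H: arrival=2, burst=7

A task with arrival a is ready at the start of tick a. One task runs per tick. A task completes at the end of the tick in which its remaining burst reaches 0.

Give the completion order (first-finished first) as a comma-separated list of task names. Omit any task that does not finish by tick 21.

t=0: L0/L1/L2 = B/-/- → run B
t=1: L0/L1/L2 = BC/-/- → run B
t=2: L0/L1/L2 = CH/B/- → run C
t=3: L0/L1/L2 = CHG/B/- → run C
t=4: L0/L1/L2 = HG/BC/- → run H
t=5: L0/L1/L2 = HG/BC/- → run H
t=6: L0/L1/L2 = G/BCH/- → run G
t=7: L0/L1/L2 = G/BCH/- → run G
t=8: L0/L1/L2 = -/BCHG/- → run B
t=9: L0/L1/L2 = -/BCHG/- → run B
t=10: L0/L1/L2 = -/BCHG/- → run B
t=11: L0/L1/L2 = -/CHG/- → run C
t=12: L0/L1/L2 = -/HG/- → run H
t=13: L0/L1/L2 = -/HG/- → run H
t=14: L0/L1/L2 = -/HG/- → run H
t=15: L0/L1/L2 = -/HG/- → run H
t=16: L0/L1/L2 = -/G/H → run G
t=17: L0/L1/L2 = -/G/H → run G
t=18: L0/L1/L2 = -/-/H → run H
t=19: (idle)
t=20: (idle)
t=21: (idle)

completion order = B, C, G, H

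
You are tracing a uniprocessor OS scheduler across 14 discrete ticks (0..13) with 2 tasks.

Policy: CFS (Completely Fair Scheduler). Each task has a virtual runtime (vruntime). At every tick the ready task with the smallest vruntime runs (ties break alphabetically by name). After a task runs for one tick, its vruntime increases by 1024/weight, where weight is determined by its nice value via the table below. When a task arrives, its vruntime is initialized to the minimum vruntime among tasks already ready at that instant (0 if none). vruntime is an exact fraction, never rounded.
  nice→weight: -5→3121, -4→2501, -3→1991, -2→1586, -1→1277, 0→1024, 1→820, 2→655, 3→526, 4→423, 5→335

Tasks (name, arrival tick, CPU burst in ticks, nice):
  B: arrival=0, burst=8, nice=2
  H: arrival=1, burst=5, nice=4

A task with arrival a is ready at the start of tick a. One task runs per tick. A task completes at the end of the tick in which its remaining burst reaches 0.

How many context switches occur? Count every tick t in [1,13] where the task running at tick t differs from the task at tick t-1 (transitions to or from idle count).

context switches = 10

t=0: vr[B=0] → run B
t=1: vr[B=1024/655 H=1024/655] → run B
t=2: vr[B=2048/655 H=1024/655] → run H
t=3: vr[B=2048/655 H=1103872/277065] → run B
t=4: vr[B=3072/655 H=1103872/277065] → run H
t=5: vr[B=3072/655 H=1774592/277065] → run B
t=6: vr[B=4096/655 H=1774592/277065] → run B
t=7: vr[B=1024/131 H=1774592/277065] → run H
t=8: vr[B=1024/131 H=815104/92355] → run B
t=9: vr[B=6144/655 H=815104/92355] → run H
t=10: vr[B=6144/655 H=3116032/277065] → run B
t=11: vr[B=7168/655 H=3116032/277065] → run B
t=12: vr[H=3116032/277065] → run H
t=13: (idle)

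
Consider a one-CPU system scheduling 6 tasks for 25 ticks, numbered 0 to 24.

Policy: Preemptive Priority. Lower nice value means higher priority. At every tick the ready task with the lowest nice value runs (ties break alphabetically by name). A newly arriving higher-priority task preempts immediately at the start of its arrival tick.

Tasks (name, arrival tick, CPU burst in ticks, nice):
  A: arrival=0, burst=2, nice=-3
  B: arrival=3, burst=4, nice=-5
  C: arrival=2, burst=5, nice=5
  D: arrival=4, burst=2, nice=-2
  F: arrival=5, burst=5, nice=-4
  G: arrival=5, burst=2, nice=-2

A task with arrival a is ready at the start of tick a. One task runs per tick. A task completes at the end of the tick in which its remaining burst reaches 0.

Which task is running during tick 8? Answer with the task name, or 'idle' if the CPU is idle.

running at tick 8 = F

t=0: ready={A} → run A
t=1: ready={A} → run A
t=2: ready={C} → run C
t=3: ready={B,C} → run B
t=4: ready={B,C,D} → run B
t=5: ready={B,C,D,F,G} → run B
t=6: ready={B,C,D,F,G} → run B
t=7: ready={C,D,F,G} → run F
t=8: ready={C,D,F,G} → run F
t=9: ready={C,D,F,G} → run F
t=10: ready={C,D,F,G} → run F
t=11: ready={C,D,F,G} → run F
t=12: ready={C,D,G} → run D
t=13: ready={C,D,G} → run D
t=14: ready={C,G} → run G
t=15: ready={C,G} → run G
t=16: ready={C} → run C
t=17: ready={C} → run C
t=18: ready={C} → run C
t=19: ready={C} → run C
t=20: (idle)
t=21: (idle)
t=22: (idle)
t=23: (idle)
t=24: (idle)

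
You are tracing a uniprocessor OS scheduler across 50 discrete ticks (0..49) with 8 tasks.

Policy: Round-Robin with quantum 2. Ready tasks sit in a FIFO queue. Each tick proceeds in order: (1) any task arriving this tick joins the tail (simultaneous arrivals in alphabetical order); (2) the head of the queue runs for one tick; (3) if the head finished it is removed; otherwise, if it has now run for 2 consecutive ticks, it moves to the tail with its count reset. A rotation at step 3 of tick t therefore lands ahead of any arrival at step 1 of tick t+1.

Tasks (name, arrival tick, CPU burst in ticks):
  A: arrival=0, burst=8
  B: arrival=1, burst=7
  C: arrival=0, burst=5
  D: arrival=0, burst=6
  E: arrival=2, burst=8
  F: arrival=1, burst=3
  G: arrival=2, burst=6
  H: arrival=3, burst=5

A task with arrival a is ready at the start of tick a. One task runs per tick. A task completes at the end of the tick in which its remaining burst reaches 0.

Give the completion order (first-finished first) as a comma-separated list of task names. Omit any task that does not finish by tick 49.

completion order = F, C, D, A, G, H, B, E

t=0: queue=[A,C,D] q_used=0 → run A
t=1: queue=[A,C,D,B,F] q_used=1 → run A
t=2: queue=[C,D,B,F,A,E,G] q_used=0 → run C
t=3: queue=[C,D,B,F,A,E,G,H] q_used=1 → run C
t=4: queue=[D,B,F,A,E,G,H,C] q_used=0 → run D
t=5: queue=[D,B,F,A,E,G,H,C] q_used=1 → run D
t=6: queue=[B,F,A,E,G,H,C,D] q_used=0 → run B
t=7: queue=[B,F,A,E,G,H,C,D] q_used=1 → run B
t=8: queue=[F,A,E,G,H,C,D,B] q_used=0 → run F
t=9: queue=[F,A,E,G,H,C,D,B] q_used=1 → run F
t=10: queue=[A,E,G,H,C,D,B,F] q_used=0 → run A
t=11: queue=[A,E,G,H,C,D,B,F] q_used=1 → run A
t=12: queue=[E,G,H,C,D,B,F,A] q_used=0 → run E
t=13: queue=[E,G,H,C,D,B,F,A] q_used=1 → run E
t=14: queue=[G,H,C,D,B,F,A,E] q_used=0 → run G
t=15: queue=[G,H,C,D,B,F,A,E] q_used=1 → run G
t=16: queue=[H,C,D,B,F,A,E,G] q_used=0 → run H
t=17: queue=[H,C,D,B,F,A,E,G] q_used=1 → run H
t=18: queue=[C,D,B,F,A,E,G,H] q_used=0 → run C
t=19: queue=[C,D,B,F,A,E,G,H] q_used=1 → run C
t=20: queue=[D,B,F,A,E,G,H,C] q_used=0 → run D
t=21: queue=[D,B,F,A,E,G,H,C] q_used=1 → run D
t=22: queue=[B,F,A,E,G,H,C,D] q_used=0 → run B
t=23: queue=[B,F,A,E,G,H,C,D] q_used=1 → run B
t=24: queue=[F,A,E,G,H,C,D,B] q_used=0 → run F
t=25: queue=[A,E,G,H,C,D,B] q_used=0 → run A
t=26: queue=[A,E,G,H,C,D,B] q_used=1 → run A
t=27: queue=[E,G,H,C,D,B,A] q_used=0 → run E
t=28: queue=[E,G,H,C,D,B,A] q_used=1 → run E
t=29: queue=[G,H,C,D,B,A,E] q_used=0 → run G
t=30: queue=[G,H,C,D,B,A,E] q_used=1 → run G
t=31: queue=[H,C,D,B,A,E,G] q_used=0 → run H
t=32: queue=[H,C,D,B,A,E,G] q_used=1 → run H
t=33: queue=[C,D,B,A,E,G,H] q_used=0 → run C
t=34: queue=[D,B,A,E,G,H] q_used=0 → run D
t=35: queue=[D,B,A,E,G,H] q_used=1 → run D
t=36: queue=[B,A,E,G,H] q_used=0 → run B
t=37: queue=[B,A,E,G,H] q_used=1 → run B
t=38: queue=[A,E,G,H,B] q_used=0 → run A
t=39: queue=[A,E,G,H,B] q_used=1 → run A
t=40: queue=[E,G,H,B] q_used=0 → run E
t=41: queue=[E,G,H,B] q_used=1 → run E
t=42: queue=[G,H,B,E] q_used=0 → run G
t=43: queue=[G,H,B,E] q_used=1 → run G
t=44: queue=[H,B,E] q_used=0 → run H
t=45: queue=[B,E] q_used=0 → run B
t=46: queue=[E] q_used=0 → run E
t=47: queue=[E] q_used=1 → run E
t=48: (idle)
t=49: (idle)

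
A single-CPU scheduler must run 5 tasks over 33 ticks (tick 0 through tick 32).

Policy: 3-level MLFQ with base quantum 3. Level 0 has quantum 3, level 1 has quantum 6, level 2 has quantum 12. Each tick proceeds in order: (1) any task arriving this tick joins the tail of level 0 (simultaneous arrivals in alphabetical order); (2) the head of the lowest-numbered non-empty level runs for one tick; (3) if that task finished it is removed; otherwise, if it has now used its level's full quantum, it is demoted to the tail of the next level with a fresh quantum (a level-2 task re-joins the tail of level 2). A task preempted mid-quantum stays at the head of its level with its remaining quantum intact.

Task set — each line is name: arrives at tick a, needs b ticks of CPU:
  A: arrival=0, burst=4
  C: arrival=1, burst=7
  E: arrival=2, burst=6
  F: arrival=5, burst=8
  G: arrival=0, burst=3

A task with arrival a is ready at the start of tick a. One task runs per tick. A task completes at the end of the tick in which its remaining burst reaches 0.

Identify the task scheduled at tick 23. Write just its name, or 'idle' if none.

running at tick 23 = F

t=0: L0/L1/L2 = AG/-/- → run A
t=1: L0/L1/L2 = AGC/-/- → run A
t=2: L0/L1/L2 = AGCE/-/- → run A
t=3: L0/L1/L2 = GCE/A/- → run G
t=4: L0/L1/L2 = GCE/A/- → run G
t=5: L0/L1/L2 = GCEF/A/- → run G
t=6: L0/L1/L2 = CEF/A/- → run C
t=7: L0/L1/L2 = CEF/A/- → run C
t=8: L0/L1/L2 = CEF/A/- → run C
t=9: L0/L1/L2 = EF/AC/- → run E
t=10: L0/L1/L2 = EF/AC/- → run E
t=11: L0/L1/L2 = EF/AC/- → run E
t=12: L0/L1/L2 = F/ACE/- → run F
t=13: L0/L1/L2 = F/ACE/- → run F
t=14: L0/L1/L2 = F/ACE/- → run F
t=15: L0/L1/L2 = -/ACEF/- → run A
t=16: L0/L1/L2 = -/CEF/- → run C
t=17: L0/L1/L2 = -/CEF/- → run C
t=18: L0/L1/L2 = -/CEF/- → run C
t=19: L0/L1/L2 = -/CEF/- → run C
t=20: L0/L1/L2 = -/EF/- → run E
t=21: L0/L1/L2 = -/EF/- → run E
t=22: L0/L1/L2 = -/EF/- → run E
t=23: L0/L1/L2 = -/F/- → run F
t=24: L0/L1/L2 = -/F/- → run F
t=25: L0/L1/L2 = -/F/- → run F
t=26: L0/L1/L2 = -/F/- → run F
t=27: L0/L1/L2 = -/F/- → run F
t=28: (idle)
t=29: (idle)
t=30: (idle)
t=31: (idle)
t=32: (idle)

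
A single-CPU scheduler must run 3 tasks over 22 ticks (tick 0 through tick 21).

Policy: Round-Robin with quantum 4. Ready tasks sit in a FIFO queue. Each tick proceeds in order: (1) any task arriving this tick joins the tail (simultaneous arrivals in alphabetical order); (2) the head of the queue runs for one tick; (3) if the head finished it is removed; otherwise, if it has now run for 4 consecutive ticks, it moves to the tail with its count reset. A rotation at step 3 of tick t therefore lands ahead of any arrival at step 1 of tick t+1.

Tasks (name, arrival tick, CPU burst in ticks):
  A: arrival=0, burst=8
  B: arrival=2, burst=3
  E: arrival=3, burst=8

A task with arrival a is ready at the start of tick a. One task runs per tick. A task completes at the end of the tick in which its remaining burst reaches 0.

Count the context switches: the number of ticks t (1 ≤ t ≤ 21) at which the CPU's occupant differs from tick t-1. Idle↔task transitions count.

t=0: queue=[A] q_used=0 → run A
t=1: queue=[A] q_used=1 → run A
t=2: queue=[A,B] q_used=2 → run A
t=3: queue=[A,B,E] q_used=3 → run A
t=4: queue=[B,E,A] q_used=0 → run B
t=5: queue=[B,E,A] q_used=1 → run B
t=6: queue=[B,E,A] q_used=2 → run B
t=7: queue=[E,A] q_used=0 → run E
t=8: queue=[E,A] q_used=1 → run E
t=9: queue=[E,A] q_used=2 → run E
t=10: queue=[E,A] q_used=3 → run E
t=11: queue=[A,E] q_used=0 → run A
t=12: queue=[A,E] q_used=1 → run A
t=13: queue=[A,E] q_used=2 → run A
t=14: queue=[A,E] q_used=3 → run A
t=15: queue=[E] q_used=0 → run E
t=16: queue=[E] q_used=1 → run E
t=17: queue=[E] q_used=2 → run E
t=18: queue=[E] q_used=3 → run E
t=19: (idle)
t=20: (idle)
t=21: (idle)

context switches = 5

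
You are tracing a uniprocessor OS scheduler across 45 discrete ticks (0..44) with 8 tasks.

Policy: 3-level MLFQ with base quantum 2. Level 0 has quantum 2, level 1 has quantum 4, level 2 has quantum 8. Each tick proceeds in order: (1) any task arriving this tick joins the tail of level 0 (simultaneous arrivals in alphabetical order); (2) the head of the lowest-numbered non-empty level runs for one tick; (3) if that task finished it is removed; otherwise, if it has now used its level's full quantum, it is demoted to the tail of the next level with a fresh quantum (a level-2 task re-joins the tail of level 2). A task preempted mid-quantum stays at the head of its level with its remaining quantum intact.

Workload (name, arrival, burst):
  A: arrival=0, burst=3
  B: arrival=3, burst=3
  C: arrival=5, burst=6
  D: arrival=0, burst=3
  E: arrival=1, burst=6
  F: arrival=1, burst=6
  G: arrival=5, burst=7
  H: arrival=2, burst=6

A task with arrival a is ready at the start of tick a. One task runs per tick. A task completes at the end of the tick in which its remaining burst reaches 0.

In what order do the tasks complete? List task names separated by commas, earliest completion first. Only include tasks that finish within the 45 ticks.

completion order = A, D, E, F, H, B, C, G

t=0: L0/L1/L2 = AD/-/- → run A
t=1: L0/L1/L2 = ADEF/-/- → run A
t=2: L0/L1/L2 = DEFH/A/- → run D
t=3: L0/L1/L2 = DEFHB/A/- → run D
t=4: L0/L1/L2 = EFHB/AD/- → run E
t=5: L0/L1/L2 = EFHBCG/AD/- → run E
t=6: L0/L1/L2 = FHBCG/ADE/- → run F
t=7: L0/L1/L2 = FHBCG/ADE/- → run F
t=8: L0/L1/L2 = HBCG/ADEF/- → run H
t=9: L0/L1/L2 = HBCG/ADEF/- → run H
t=10: L0/L1/L2 = BCG/ADEFH/- → run B
t=11: L0/L1/L2 = BCG/ADEFH/- → run B
t=12: L0/L1/L2 = CG/ADEFHB/- → run C
t=13: L0/L1/L2 = CG/ADEFHB/- → run C
t=14: L0/L1/L2 = G/ADEFHBC/- → run G
t=15: L0/L1/L2 = G/ADEFHBC/- → run G
t=16: L0/L1/L2 = -/ADEFHBCG/- → run A
t=17: L0/L1/L2 = -/DEFHBCG/- → run D
t=18: L0/L1/L2 = -/EFHBCG/- → run E
t=19: L0/L1/L2 = -/EFHBCG/- → run E
t=20: L0/L1/L2 = -/EFHBCG/- → run E
t=21: L0/L1/L2 = -/EFHBCG/- → run E
t=22: L0/L1/L2 = -/FHBCG/- → run F
t=23: L0/L1/L2 = -/FHBCG/- → run F
t=24: L0/L1/L2 = -/FHBCG/- → run F
t=25: L0/L1/L2 = -/FHBCG/- → run F
t=26: L0/L1/L2 = -/HBCG/- → run H
t=27: L0/L1/L2 = -/HBCG/- → run H
t=28: L0/L1/L2 = -/HBCG/- → run H
t=29: L0/L1/L2 = -/HBCG/- → run H
t=30: L0/L1/L2 = -/BCG/- → run B
t=31: L0/L1/L2 = -/CG/- → run C
t=32: L0/L1/L2 = -/CG/- → run C
t=33: L0/L1/L2 = -/CG/- → run C
t=34: L0/L1/L2 = -/CG/- → run C
t=35: L0/L1/L2 = -/G/- → run G
t=36: L0/L1/L2 = -/G/- → run G
t=37: L0/L1/L2 = -/G/- → run G
t=38: L0/L1/L2 = -/G/- → run G
t=39: L0/L1/L2 = -/-/G → run G
t=40: (idle)
t=41: (idle)
t=42: (idle)
t=43: (idle)
t=44: (idle)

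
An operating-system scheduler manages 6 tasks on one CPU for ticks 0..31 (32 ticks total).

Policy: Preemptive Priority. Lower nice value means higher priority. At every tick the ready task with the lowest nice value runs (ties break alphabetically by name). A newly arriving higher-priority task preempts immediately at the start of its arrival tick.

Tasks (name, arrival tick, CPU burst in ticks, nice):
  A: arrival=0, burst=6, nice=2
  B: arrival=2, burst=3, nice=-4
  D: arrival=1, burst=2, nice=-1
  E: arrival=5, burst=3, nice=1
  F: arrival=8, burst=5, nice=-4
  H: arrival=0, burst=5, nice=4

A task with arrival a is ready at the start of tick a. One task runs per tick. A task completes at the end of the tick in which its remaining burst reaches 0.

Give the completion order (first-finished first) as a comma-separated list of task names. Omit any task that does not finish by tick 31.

completion order = B, D, F, E, A, H

t=0: ready={A,H} → run A
t=1: ready={A,D,H} → run D
t=2: ready={A,B,D,H} → run B
t=3: ready={A,B,D,H} → run B
t=4: ready={A,B,D,H} → run B
t=5: ready={A,D,E,H} → run D
t=6: ready={A,E,H} → run E
t=7: ready={A,E,H} → run E
t=8: ready={A,E,F,H} → run F
t=9: ready={A,E,F,H} → run F
t=10: ready={A,E,F,H} → run F
t=11: ready={A,E,F,H} → run F
t=12: ready={A,E,F,H} → run F
t=13: ready={A,E,H} → run E
t=14: ready={A,H} → run A
t=15: ready={A,H} → run A
t=16: ready={A,H} → run A
t=17: ready={A,H} → run A
t=18: ready={A,H} → run A
t=19: ready={H} → run H
t=20: ready={H} → run H
t=21: ready={H} → run H
t=22: ready={H} → run H
t=23: ready={H} → run H
t=24: (idle)
t=25: (idle)
t=26: (idle)
t=27: (idle)
t=28: (idle)
t=29: (idle)
t=30: (idle)
t=31: (idle)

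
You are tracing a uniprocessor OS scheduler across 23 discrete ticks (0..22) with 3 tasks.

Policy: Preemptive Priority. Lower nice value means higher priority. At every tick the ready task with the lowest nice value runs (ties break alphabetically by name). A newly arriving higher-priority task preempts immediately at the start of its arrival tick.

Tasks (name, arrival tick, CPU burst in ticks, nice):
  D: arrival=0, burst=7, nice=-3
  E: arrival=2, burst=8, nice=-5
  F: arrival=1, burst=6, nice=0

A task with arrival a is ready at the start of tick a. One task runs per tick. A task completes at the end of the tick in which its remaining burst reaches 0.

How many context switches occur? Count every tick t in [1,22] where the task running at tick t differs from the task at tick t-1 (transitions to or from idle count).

context switches = 4

t=0: ready={D} → run D
t=1: ready={D,F} → run D
t=2: ready={D,E,F} → run E
t=3: ready={D,E,F} → run E
t=4: ready={D,E,F} → run E
t=5: ready={D,E,F} → run E
t=6: ready={D,E,F} → run E
t=7: ready={D,E,F} → run E
t=8: ready={D,E,F} → run E
t=9: ready={D,E,F} → run E
t=10: ready={D,F} → run D
t=11: ready={D,F} → run D
t=12: ready={D,F} → run D
t=13: ready={D,F} → run D
t=14: ready={D,F} → run D
t=15: ready={F} → run F
t=16: ready={F} → run F
t=17: ready={F} → run F
t=18: ready={F} → run F
t=19: ready={F} → run F
t=20: ready={F} → run F
t=21: (idle)
t=22: (idle)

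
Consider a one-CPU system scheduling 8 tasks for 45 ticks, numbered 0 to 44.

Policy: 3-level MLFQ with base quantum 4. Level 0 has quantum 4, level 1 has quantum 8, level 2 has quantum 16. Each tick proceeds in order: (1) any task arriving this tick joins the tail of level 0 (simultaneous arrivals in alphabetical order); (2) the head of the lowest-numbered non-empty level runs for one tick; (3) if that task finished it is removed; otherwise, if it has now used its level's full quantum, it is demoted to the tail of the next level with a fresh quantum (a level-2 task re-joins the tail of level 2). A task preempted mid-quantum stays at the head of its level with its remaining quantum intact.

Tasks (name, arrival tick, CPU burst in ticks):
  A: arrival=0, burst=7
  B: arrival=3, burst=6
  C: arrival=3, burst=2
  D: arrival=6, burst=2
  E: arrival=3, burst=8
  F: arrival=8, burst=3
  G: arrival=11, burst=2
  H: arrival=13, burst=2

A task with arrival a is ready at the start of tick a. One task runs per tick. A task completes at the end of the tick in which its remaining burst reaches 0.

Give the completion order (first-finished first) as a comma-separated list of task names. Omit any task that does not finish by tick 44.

completion order = C, D, F, G, H, A, B, E

t=0: L0/L1/L2 = A/-/- → run A
t=1: L0/L1/L2 = A/-/- → run A
t=2: L0/L1/L2 = A/-/- → run A
t=3: L0/L1/L2 = ABCE/-/- → run A
t=4: L0/L1/L2 = BCE/A/- → run B
t=5: L0/L1/L2 = BCE/A/- → run B
t=6: L0/L1/L2 = BCED/A/- → run B
t=7: L0/L1/L2 = BCED/A/- → run B
t=8: L0/L1/L2 = CEDF/AB/- → run C
t=9: L0/L1/L2 = CEDF/AB/- → run C
t=10: L0/L1/L2 = EDF/AB/- → run E
t=11: L0/L1/L2 = EDFG/AB/- → run E
t=12: L0/L1/L2 = EDFG/AB/- → run E
t=13: L0/L1/L2 = EDFGH/AB/- → run E
t=14: L0/L1/L2 = DFGH/ABE/- → run D
t=15: L0/L1/L2 = DFGH/ABE/- → run D
t=16: L0/L1/L2 = FGH/ABE/- → run F
t=17: L0/L1/L2 = FGH/ABE/- → run F
t=18: L0/L1/L2 = FGH/ABE/- → run F
t=19: L0/L1/L2 = GH/ABE/- → run G
t=20: L0/L1/L2 = GH/ABE/- → run G
t=21: L0/L1/L2 = H/ABE/- → run H
t=22: L0/L1/L2 = H/ABE/- → run H
t=23: L0/L1/L2 = -/ABE/- → run A
t=24: L0/L1/L2 = -/ABE/- → run A
t=25: L0/L1/L2 = -/ABE/- → run A
t=26: L0/L1/L2 = -/BE/- → run B
t=27: L0/L1/L2 = -/BE/- → run B
t=28: L0/L1/L2 = -/E/- → run E
t=29: L0/L1/L2 = -/E/- → run E
t=30: L0/L1/L2 = -/E/- → run E
t=31: L0/L1/L2 = -/E/- → run E
t=32: (idle)
t=33: (idle)
t=34: (idle)
t=35: (idle)
t=36: (idle)
t=37: (idle)
t=38: (idle)
t=39: (idle)
t=40: (idle)
t=41: (idle)
t=42: (idle)
t=43: (idle)
t=44: (idle)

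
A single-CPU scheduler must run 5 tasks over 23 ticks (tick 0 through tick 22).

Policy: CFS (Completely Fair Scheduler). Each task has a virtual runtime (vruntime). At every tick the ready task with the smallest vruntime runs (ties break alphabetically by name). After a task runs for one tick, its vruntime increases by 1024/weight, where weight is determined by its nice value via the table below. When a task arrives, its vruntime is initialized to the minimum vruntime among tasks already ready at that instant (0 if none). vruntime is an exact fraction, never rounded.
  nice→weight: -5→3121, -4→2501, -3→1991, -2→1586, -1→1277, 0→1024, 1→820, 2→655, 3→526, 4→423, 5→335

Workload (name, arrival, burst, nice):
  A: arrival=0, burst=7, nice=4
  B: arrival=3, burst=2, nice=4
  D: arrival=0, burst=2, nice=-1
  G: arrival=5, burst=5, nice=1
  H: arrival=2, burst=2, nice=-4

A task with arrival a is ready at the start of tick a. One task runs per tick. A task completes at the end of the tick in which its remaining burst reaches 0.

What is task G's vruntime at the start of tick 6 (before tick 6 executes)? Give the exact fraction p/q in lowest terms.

vruntime(G, start of tick 6) = 39284992/15968885

t=0: vr[A=0 D=0] → run A
t=1: vr[A=1024/423 D=0] → run D
t=2: vr[A=1024/423 D=1024/1277 H=1024/1277] → run D
t=3: vr[A=1024/423 B=1024/1277 H=1024/1277] → run B
t=4: vr[A=1024/423 B=1740800/540171 H=1024/1277] → run H
t=5: vr[A=1024/423 B=1740800/540171 G=3868672/3193777 H=3868672/3193777] → run G
t=6: vr[A=1024/423 B=1740800/540171 G=39284992/15968885 H=3868672/3193777] → run H
t=7: vr[A=1024/423 B=1740800/540171 G=39284992/15968885] → run A
t=8: vr[A=2048/423 B=1740800/540171 G=39284992/15968885] → run G
t=9: vr[A=2048/423 B=1740800/540171 G=59226624/15968885] → run B
t=10: vr[A=2048/423 G=59226624/15968885] → run G
t=11: vr[A=2048/423 G=79168256/15968885] → run A
t=12: vr[A=1024/141 G=79168256/15968885] → run G
t=13: vr[A=1024/141 G=99109888/15968885] → run G
t=14: vr[A=1024/141] → run A
t=15: vr[A=4096/423] → run A
t=16: vr[A=5120/423] → run A
t=17: vr[A=2048/141] → run A
t=18: (idle)
t=19: (idle)
t=20: (idle)
t=21: (idle)
t=22: (idle)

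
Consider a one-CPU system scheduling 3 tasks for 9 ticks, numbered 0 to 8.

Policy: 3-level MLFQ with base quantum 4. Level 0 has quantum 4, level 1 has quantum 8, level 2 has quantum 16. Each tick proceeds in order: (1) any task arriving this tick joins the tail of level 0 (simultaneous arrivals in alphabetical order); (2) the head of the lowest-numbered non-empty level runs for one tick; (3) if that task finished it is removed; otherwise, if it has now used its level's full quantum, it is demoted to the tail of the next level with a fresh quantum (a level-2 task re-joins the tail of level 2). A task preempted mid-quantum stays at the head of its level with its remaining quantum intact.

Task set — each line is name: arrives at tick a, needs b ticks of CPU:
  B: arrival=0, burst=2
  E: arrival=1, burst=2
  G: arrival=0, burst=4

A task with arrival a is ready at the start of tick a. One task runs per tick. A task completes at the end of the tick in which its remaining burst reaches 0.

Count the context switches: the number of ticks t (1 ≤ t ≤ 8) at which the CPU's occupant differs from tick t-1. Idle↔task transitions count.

context switches = 3

t=0: L0/L1/L2 = BG/-/- → run B
t=1: L0/L1/L2 = BGE/-/- → run B
t=2: L0/L1/L2 = GE/-/- → run G
t=3: L0/L1/L2 = GE/-/- → run G
t=4: L0/L1/L2 = GE/-/- → run G
t=5: L0/L1/L2 = GE/-/- → run G
t=6: L0/L1/L2 = E/-/- → run E
t=7: L0/L1/L2 = E/-/- → run E
t=8: (idle)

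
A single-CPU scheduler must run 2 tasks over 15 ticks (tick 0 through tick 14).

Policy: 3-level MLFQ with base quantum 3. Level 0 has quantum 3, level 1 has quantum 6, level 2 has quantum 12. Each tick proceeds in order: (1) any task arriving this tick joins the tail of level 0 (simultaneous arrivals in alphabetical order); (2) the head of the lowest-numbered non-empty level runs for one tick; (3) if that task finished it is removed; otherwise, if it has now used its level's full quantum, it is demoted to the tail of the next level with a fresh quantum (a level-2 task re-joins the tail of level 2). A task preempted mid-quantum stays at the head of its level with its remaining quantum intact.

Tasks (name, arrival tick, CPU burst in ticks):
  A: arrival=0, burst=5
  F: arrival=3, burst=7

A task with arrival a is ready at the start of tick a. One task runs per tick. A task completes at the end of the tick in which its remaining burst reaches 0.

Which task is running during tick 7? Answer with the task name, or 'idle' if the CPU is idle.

running at tick 7 = A

t=0: L0/L1/L2 = A/-/- → run A
t=1: L0/L1/L2 = A/-/- → run A
t=2: L0/L1/L2 = A/-/- → run A
t=3: L0/L1/L2 = F/A/- → run F
t=4: L0/L1/L2 = F/A/- → run F
t=5: L0/L1/L2 = F/A/- → run F
t=6: L0/L1/L2 = -/AF/- → run A
t=7: L0/L1/L2 = -/AF/- → run A
t=8: L0/L1/L2 = -/F/- → run F
t=9: L0/L1/L2 = -/F/- → run F
t=10: L0/L1/L2 = -/F/- → run F
t=11: L0/L1/L2 = -/F/- → run F
t=12: (idle)
t=13: (idle)
t=14: (idle)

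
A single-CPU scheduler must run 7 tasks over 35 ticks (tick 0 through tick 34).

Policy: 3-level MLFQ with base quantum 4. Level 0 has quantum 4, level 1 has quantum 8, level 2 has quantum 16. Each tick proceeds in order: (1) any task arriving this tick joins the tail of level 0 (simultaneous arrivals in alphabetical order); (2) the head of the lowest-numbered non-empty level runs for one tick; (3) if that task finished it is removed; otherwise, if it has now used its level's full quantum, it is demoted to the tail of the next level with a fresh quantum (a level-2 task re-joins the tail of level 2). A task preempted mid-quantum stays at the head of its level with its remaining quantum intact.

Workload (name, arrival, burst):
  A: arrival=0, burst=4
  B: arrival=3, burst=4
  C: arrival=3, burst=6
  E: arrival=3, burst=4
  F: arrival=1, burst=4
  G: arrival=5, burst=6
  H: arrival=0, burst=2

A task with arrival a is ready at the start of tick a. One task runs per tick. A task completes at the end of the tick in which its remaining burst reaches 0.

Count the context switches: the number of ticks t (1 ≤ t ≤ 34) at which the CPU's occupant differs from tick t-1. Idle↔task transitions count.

t=0: L0/L1/L2 = AH/-/- → run A
t=1: L0/L1/L2 = AHF/-/- → run A
t=2: L0/L1/L2 = AHF/-/- → run A
t=3: L0/L1/L2 = AHFBCE/-/- → run A
t=4: L0/L1/L2 = HFBCE/-/- → run H
t=5: L0/L1/L2 = HFBCEG/-/- → run H
t=6: L0/L1/L2 = FBCEG/-/- → run F
t=7: L0/L1/L2 = FBCEG/-/- → run F
t=8: L0/L1/L2 = FBCEG/-/- → run F
t=9: L0/L1/L2 = FBCEG/-/- → run F
t=10: L0/L1/L2 = BCEG/-/- → run B
t=11: L0/L1/L2 = BCEG/-/- → run B
t=12: L0/L1/L2 = BCEG/-/- → run B
t=13: L0/L1/L2 = BCEG/-/- → run B
t=14: L0/L1/L2 = CEG/-/- → run C
t=15: L0/L1/L2 = CEG/-/- → run C
t=16: L0/L1/L2 = CEG/-/- → run C
t=17: L0/L1/L2 = CEG/-/- → run C
t=18: L0/L1/L2 = EG/C/- → run E
t=19: L0/L1/L2 = EG/C/- → run E
t=20: L0/L1/L2 = EG/C/- → run E
t=21: L0/L1/L2 = EG/C/- → run E
t=22: L0/L1/L2 = G/C/- → run G
t=23: L0/L1/L2 = G/C/- → run G
t=24: L0/L1/L2 = G/C/- → run G
t=25: L0/L1/L2 = G/C/- → run G
t=26: L0/L1/L2 = -/CG/- → run C
t=27: L0/L1/L2 = -/CG/- → run C
t=28: L0/L1/L2 = -/G/- → run G
t=29: L0/L1/L2 = -/G/- → run G
t=30: (idle)
t=31: (idle)
t=32: (idle)
t=33: (idle)
t=34: (idle)

context switches = 9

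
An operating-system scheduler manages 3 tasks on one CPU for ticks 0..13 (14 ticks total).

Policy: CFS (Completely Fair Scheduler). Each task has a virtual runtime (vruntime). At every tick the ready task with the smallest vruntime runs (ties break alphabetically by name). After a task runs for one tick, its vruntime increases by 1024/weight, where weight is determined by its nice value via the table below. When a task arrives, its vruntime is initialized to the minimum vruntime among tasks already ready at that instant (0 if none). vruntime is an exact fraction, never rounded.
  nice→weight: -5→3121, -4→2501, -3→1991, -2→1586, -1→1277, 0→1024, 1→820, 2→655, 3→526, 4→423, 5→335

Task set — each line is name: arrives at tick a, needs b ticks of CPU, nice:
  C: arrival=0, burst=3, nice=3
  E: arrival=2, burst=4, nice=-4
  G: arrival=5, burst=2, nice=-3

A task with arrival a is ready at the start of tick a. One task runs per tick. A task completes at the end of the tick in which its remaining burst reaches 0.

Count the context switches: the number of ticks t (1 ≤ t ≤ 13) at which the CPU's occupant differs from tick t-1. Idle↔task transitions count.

context switches = 5

t=0: vr[C=0] → run C
t=1: vr[C=512/263] → run C
t=2: vr[C=1024/263 E=1024/263] → run C
t=3: vr[E=1024/263] → run E
t=4: vr[E=2830336/657763] → run E
t=5: vr[E=3099648/657763 G=3099648/657763] → run E
t=6: vr[E=3368960/657763 G=3099648/657763] → run G
t=7: vr[E=3368960/657763 G=6844948480/1309606133] → run E
t=8: vr[G=6844948480/1309606133] → run G
t=9: (idle)
t=10: (idle)
t=11: (idle)
t=12: (idle)
t=13: (idle)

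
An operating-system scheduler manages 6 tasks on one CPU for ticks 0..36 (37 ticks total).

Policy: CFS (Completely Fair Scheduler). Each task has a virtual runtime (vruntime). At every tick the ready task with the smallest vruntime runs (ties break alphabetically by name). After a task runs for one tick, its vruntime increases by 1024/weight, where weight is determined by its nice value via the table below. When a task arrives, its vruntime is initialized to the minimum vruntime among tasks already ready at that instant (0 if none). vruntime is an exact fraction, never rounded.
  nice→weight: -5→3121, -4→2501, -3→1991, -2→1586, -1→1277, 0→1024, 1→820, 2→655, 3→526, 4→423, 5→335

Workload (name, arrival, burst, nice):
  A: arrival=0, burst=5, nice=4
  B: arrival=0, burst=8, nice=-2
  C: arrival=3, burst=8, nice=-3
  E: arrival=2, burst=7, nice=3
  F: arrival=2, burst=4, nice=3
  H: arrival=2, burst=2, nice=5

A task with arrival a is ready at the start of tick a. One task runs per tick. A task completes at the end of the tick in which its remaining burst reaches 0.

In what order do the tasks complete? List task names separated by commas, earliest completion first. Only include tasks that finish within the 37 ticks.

t=0: vr[A=0 B=0] → run A
t=1: vr[A=1024/423 B=0] → run B
t=2: vr[A=1024/423 B=512/793 E=512/793 F=512/793 H=512/793] → run B
t=3: vr[A=1024/423 B=1024/793 C=512/793 E=512/793 F=512/793 H=512/793] → run C
t=4: vr[A=1024/423 B=1024/793 C=1831424/1578863 E=512/793 F=512/793 H=512/793] → run E
t=5: vr[A=1024/423 B=1024/793 C=1831424/1578863 E=540672/208559 F=512/793 H=512/793] → run F
t=6: vr[A=1024/423 B=1024/793 C=1831424/1578863 E=540672/208559 F=540672/208559 H=512/793] → run H
t=7: vr[A=1024/423 B=1024/793 C=1831424/1578863 E=540672/208559 F=540672/208559 H=983552/265655] → run C
t=8: vr[A=1024/423 B=1024/793 C=2643456/1578863 E=540672/208559 F=540672/208559 H=983552/265655] → run B
t=9: vr[A=1024/423 B=1536/793 C=2643456/1578863 E=540672/208559 F=540672/208559 H=983552/265655] → run C
t=10: vr[A=1024/423 B=1536/793 C=3455488/1578863 E=540672/208559 F=540672/208559 H=983552/265655] → run B
t=11: vr[A=1024/423 B=2048/793 C=3455488/1578863 E=540672/208559 F=540672/208559 H=983552/265655] → run C
t=12: vr[A=1024/423 B=2048/793 C=4267520/1578863 E=540672/208559 F=540672/208559 H=983552/265655] → run A
t=13: vr[A=2048/423 B=2048/793 C=4267520/1578863 E=540672/208559 F=540672/208559 H=983552/265655] → run B
t=14: vr[A=2048/423 B=2560/793 C=4267520/1578863 E=540672/208559 F=540672/208559 H=983552/265655] → run E
t=15: vr[A=2048/423 B=2560/793 C=4267520/1578863 E=946688/208559 F=540672/208559 H=983552/265655] → run F
t=16: vr[A=2048/423 B=2560/793 C=4267520/1578863 E=946688/208559 F=946688/208559 H=983552/265655] → run C
t=17: vr[A=2048/423 B=2560/793 C=5079552/1578863 E=946688/208559 F=946688/208559 H=983552/265655] → run C
t=18: vr[A=2048/423 B=2560/793 C=5891584/1578863 E=946688/208559 F=946688/208559 H=983552/265655] → run B
t=19: vr[A=2048/423 B=3072/793 C=5891584/1578863 E=946688/208559 F=946688/208559 H=983552/265655] → run H
t=20: vr[A=2048/423 B=3072/793 C=5891584/1578863 E=946688/208559 F=946688/208559] → run C
t=21: vr[A=2048/423 B=3072/793 C=6703616/1578863 E=946688/208559 F=946688/208559] → run B
t=22: vr[A=2048/423 B=3584/793 C=6703616/1578863 E=946688/208559 F=946688/208559] → run C
t=23: vr[A=2048/423 B=3584/793 E=946688/208559 F=946688/208559] → run B
t=24: vr[A=2048/423 E=946688/208559 F=946688/208559] → run E
t=25: vr[A=2048/423 E=1352704/208559 F=946688/208559] → run F
t=26: vr[A=2048/423 E=1352704/208559 F=1352704/208559] → run A
t=27: vr[A=1024/141 E=1352704/208559 F=1352704/208559] → run E
t=28: vr[A=1024/141 E=1758720/208559 F=1352704/208559] → run F
t=29: vr[A=1024/141 E=1758720/208559] → run A
t=30: vr[A=4096/423 E=1758720/208559] → run E
t=31: vr[A=4096/423 E=2164736/208559] → run A
t=32: vr[E=2164736/208559] → run E
t=33: vr[E=2570752/208559] → run E
t=34: (idle)
t=35: (idle)
t=36: (idle)

completion order = H, C, B, F, A, E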